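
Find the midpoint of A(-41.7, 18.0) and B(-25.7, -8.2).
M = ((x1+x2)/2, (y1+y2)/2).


Mx = (-41.7 - 25.7)/2 = -67.4/2 = -33.7000
My = (18.0 - 8.2)/2 = 9.8/2 = 4.9000

(-33.7000, 4.9000)


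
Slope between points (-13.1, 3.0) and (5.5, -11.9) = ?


dy = -11.9 - 3.0 = -14.9
dx = 5.5 + 13.1 = 18.6
m = -14.9/18.6 = -0.8011

m = -0.8011


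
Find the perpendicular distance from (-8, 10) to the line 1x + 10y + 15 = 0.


|1*(-8) + 10*10 + 15| = |107| = 107
sqrt(1 + 100) = sqrt(101) = 10.0499
d = 107/sqrt(101) = 10.6469

10.6469


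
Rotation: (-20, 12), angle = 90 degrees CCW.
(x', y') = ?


cos(90) = 0, sin(90) = 1
x' = -20*0 - 12*1 = -12
y' = -20*1 + 12*0 = -20

(-12, -20)


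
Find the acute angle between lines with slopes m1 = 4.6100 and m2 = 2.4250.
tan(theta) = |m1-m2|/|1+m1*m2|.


m1-m2 = 2.185
1+m1*m2 = 12.17925
tan(theta) = |2.185/12.17925| = 0.179403
theta = arctan(|2.185/12.17925|) = 10.1709 degrees (acute angle)

10.1709 degrees


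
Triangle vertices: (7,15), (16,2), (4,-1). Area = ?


7*(2+ 1) = 21
16*(-1-15) = -256
4*(15-2) = 52
sum = -183
Area = |-183|/2 = 91.5000

91.5000 sq units


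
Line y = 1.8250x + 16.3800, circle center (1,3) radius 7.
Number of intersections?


Substitute y = 1.8250x + 16.3800: (x-1)^2 + (1.8250x+16.3800-3)^2 = 49
Expand to Ax^2 + Bx + C = 0, where b-k = 13.38
A = 1+m^2 = 4.330625
B = 2(m(b-k) - h) = 2(1.8250*13.38 - 1) = 46.837
C = h^2 + (b-k)^2 - r^2 = 1 + 179.0244 - 49 = 131.0244
disc = B^2-4AC = 2193.7046 - 2269.6702 = -75.9656
disc < 0

0 intersection points


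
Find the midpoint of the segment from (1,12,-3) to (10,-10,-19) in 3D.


Mx = (1+10)/2 = 5.5000
My = (12- 10)/2 = 1.0000
Mz = (-3- 19)/2 = -11.0000

M = (5.5000, 1.0000, -11.0000)


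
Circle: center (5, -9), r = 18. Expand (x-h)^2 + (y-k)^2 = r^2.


(x-5)^2 + (y+ 9)^2 = 18^2
D = -2h = -10, E = -2k = 18
F = h^2+k^2-r^2 = 25+81-324 = -218

x^2 + y^2 - 10x + 18y - 218 = 0


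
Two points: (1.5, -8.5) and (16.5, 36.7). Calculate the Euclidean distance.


dx = 16.5 - 1.5 = 15.0
dy = 36.7 + 8.5 = 45.2
d = sqrt(225.0 + 2043.04) = sqrt(2268.04) = 47.6239

47.6239


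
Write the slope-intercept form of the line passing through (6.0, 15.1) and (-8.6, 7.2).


m = (-7.9)/(-14.6) = 0.5411
b = y1 - m*x1 = 15.1 - (-7.9*6.0)/(-14.6) = 15.1 - 3.2466 = 11.8534

y = 0.5411x + 11.8534


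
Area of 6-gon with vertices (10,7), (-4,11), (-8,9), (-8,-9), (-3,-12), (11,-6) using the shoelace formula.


sum(xi*y_{i+1}) = 10*11 - 4*9 - 8*(-9) - 8*(-12) - 3*(-6) + 11*7 = 337
sum(yi*x_{i+1}) = 7*(-4) + 11*(-8) + 9*(-8) - 9*(-3) - 12*11 - 6*10 = -353
Area = |337 + 353|/2 = 690/2 = 345.0000

345.0000 sq units


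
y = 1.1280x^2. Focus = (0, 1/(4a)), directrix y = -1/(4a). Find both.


a = 1.1280
1/(4a) = 0.2216
Focus = (0, 0.2216)
Directrix: y = -0.2216

Focus = (0, 0.2216), Directrix: y = -0.2216


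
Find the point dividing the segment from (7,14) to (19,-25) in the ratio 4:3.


Px = (4*19 + 3*7)/7 = 97/7 = 13.8571
Py = (4*(-25) + 3*14)/7 = -58/7 = -8.2857

P = (13.8571, -8.2857)


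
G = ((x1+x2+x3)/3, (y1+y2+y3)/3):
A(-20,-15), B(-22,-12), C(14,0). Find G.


Gx = (-20- 22+14)/3 = -28/3 = -9.3333
Gy = (-15- 12+0)/3 = -27/3 = -9.0000

G = (-9.3333, -9.0000)


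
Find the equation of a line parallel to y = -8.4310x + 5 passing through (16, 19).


Parallel lines have equal slopes.
m2 = -8.4310
b2 = 19 + 8.4310*16 = 153.8960

y = -8.4310x + 153.8960


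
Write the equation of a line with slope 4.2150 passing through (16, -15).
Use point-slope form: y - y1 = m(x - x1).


y + 15 = 4.2150(x - 16)
y = 4.2150x - 15 - 4.2150*16
y = 4.2150x - 82.4400

y = 4.2150x - 82.4400


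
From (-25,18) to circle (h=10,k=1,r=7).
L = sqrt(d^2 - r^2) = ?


d = sqrt((-25-10)^2 + (18-1)^2) = sqrt(1225+289) = 38.9102
L = sqrt(1514.0000 - 49) = sqrt(1465.0000) = 38.2753

38.2753


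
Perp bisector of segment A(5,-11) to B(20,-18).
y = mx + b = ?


Midpoint = (12.5, -14.5)
Slope of AB = dy/dx = -7/15 = -0.4667
Perp slope = -dx/dy = 15/7 = 2.1429
b = My - (perp slope)*Mx = -14.5 + (15*12.5)/(-7) = -14.5 - 26.7857 = -41.2857

y = 2.1429x - 41.2857


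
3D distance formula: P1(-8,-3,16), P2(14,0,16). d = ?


dx=22, dy=3, dz=0
d = sqrt(484+9+0) = sqrt(493) = 22.2036

22.2036


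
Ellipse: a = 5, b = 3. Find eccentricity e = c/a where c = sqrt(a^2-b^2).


c = sqrt(25-9) = sqrt(16) = 4.0000
e = c/a = 4/5 = 0.8000

e = 0.8000


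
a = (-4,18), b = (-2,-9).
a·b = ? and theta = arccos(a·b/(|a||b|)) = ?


a·b = -4*(-2) + 18*(-9) = 8 - 162 = -154
|a| = sqrt(16+324) = 18.4391
|b| = sqrt(4+81) = 9.2195
cos(theta) = -154/(sqrt(340)*sqrt(85)) = -154/sqrt(28900) = -0.905882
theta = arccos(-154/sqrt(28900)) = 154.9424 degrees

a·b = -154, theta = 154.9424 deg


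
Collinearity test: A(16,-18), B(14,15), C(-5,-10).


16*(15+ 10) + 14*(-10+ 18) - 5*(-18-15)
= 400 + 112 + 165 = 677

No, not collinear (determinant = 677)


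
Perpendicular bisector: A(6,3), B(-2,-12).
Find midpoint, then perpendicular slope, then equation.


Midpoint = (2, -4.5)
Slope of AB = dy/dx = -15/(-8) = 1.8750
Perp slope = -dx/dy = -8/15 = -0.5333
b = My - (perp slope)*Mx = -4.5 + (-8*2)/(-15) = -4.5 + 1.0667 = -3.4333

y = -0.5333x - 3.4333


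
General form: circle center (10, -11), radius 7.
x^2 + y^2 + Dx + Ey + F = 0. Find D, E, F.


(x-10)^2 + (y+ 11)^2 = 7^2
D = -2h = -20, E = -2k = 22
F = h^2+k^2-r^2 = 100+121-49 = 172

D = -20, E = 22, F = 172


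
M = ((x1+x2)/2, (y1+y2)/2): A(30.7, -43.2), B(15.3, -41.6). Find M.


Mx = (30.7 + 15.3)/2 = 46.0/2 = 23.0000
My = (-43.2 - 41.6)/2 = -84.8/2 = -42.4000

(23.0000, -42.4000)


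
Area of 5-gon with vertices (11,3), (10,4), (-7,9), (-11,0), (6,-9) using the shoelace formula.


sum(xi*y_{i+1}) = 11*4 + 10*9 - 7*0 - 11*(-9) + 6*3 = 251
sum(yi*x_{i+1}) = 3*10 + 4*(-7) + 9*(-11) + 0*6 - 9*11 = -196
Area = |251 + 196|/2 = 447/2 = 223.5000

223.5000 sq units


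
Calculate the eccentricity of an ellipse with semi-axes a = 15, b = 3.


c = sqrt(225-9) = sqrt(216) = 14.6969
e = c/a = sqrt(216)/15 = 0.9798

e = 0.9798


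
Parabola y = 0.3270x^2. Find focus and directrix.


a = 0.3270
1/(4a) = 0.7645
Focus = (0, 0.7645)
Directrix: y = -0.7645

Focus = (0, 0.7645), Directrix: y = -0.7645


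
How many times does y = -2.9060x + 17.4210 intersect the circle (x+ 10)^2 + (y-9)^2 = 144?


Substitute y = -2.9060x + 17.4210: (x+ 10)^2 + (-2.9060x+17.4210-9)^2 = 144
Expand to Ax^2 + Bx + C = 0, where b-k = 8.421
A = 1+m^2 = 9.444836
B = 2(m(b-k) - h) = 2(-2.9060*8.421 + 10) = -28.942852
C = h^2 + (b-k)^2 - r^2 = 100 + 70.913241 - 144 = 26.913241
disc = B^2-4AC = 837.6887 - 1016.7646 = -179.0759
disc < 0

0 intersection points


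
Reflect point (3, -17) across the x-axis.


Reflection rule for x-axis: (x, -y)
(3, -17) -> (3, 17)

(3, 17)


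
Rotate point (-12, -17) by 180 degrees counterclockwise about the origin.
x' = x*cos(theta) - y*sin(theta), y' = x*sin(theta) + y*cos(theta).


cos(180) = -1, sin(180) = 0
x' = -12*(-1) + 17*0 = 12
y' = -12*0 - 17*(-1) = 17

(12, 17)


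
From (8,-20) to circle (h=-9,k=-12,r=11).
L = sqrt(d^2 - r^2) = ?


d = sqrt((8+ 9)^2 + (-20+ 12)^2) = sqrt(289+64) = 18.7883
L = sqrt(353.0000 - 121) = sqrt(232.0000) = 15.2315

15.2315


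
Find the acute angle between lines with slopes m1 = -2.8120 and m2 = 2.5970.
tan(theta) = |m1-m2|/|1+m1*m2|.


m1-m2 = -5.409
1+m1*m2 = -6.302764
tan(theta) = |-5.409/(-6.302764)| = 0.858195
theta = arctan(|-5.409/(-6.302764)|) = 40.6360 degrees (acute angle)

40.6360 degrees


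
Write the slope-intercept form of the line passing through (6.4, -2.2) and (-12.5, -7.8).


m = (-5.6)/(-18.9) = 0.2963
b = y1 - m*x1 = -2.2 - (-5.6*6.4)/(-18.9) = -2.2 - 1.8963 = -4.0963

y = 0.2963x - 4.0963


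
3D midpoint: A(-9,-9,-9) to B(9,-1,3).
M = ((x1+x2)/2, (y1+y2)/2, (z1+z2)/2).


Mx = (-9+9)/2 = 0
My = (-9- 1)/2 = -5.0000
Mz = (-9+3)/2 = -3.0000

M = (0, -5.0000, -3.0000)


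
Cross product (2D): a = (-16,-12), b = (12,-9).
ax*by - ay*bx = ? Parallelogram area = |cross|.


cross = -16*(-9) + 12*12 = 144 + 144 = 288
Parallelogram area = |288| = 288

cross = 288, parallelogram area = 288


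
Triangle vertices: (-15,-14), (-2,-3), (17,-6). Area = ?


-15*(-3+ 6) = -45
-2*(-6+ 14) = -16
17*(-14+ 3) = -187
sum = -248
Area = |-248|/2 = 124.0000

124.0000 sq units


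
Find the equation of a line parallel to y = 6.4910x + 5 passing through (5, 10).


Parallel lines have equal slopes.
m2 = 6.4910
b2 = 10 - 6.4910*5 = -22.4550

y = 6.4910x - 22.4550


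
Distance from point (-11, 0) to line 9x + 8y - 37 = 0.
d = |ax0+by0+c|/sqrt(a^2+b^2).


|9*(-11) + 8*0 - 37| = |-136| = 136
sqrt(81 + 64) = sqrt(145) = 12.0416
d = 136/sqrt(145) = 11.2942

11.2942


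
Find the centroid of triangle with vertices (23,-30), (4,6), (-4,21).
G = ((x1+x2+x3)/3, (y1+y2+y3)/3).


Gx = (23+4- 4)/3 = 23/3 = 7.6667
Gy = (-30+6+21)/3 = -3/3 = -1.0000

G = (7.6667, -1.0000)


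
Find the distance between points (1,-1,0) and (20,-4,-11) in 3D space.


dx=19, dy=-3, dz=-11
d = sqrt(361+9+121) = sqrt(491) = 22.1585

22.1585


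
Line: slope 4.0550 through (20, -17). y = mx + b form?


y + 17 = 4.0550(x - 20)
y = 4.0550x - 17 - 4.0550*20
y = 4.0550x - 98.1000

y = 4.0550x - 98.1000


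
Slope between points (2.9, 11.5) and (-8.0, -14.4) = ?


dy = -14.4 - 11.5 = -25.9
dx = -8.0 - 2.9 = -10.9
m = -25.9/(-10.9) = 2.3761

m = 2.3761


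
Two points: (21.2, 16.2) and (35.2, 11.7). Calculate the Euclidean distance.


dx = 35.2 - 21.2 = 14
dy = 11.7 - 16.2 = -4.5
d = sqrt(196 + 20.25) = sqrt(216.25) = 14.7054

14.7054


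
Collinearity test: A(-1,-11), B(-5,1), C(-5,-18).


-1*(1+ 18) - 5*(-18+ 11) - 5*(-11-1)
= -19 + 35 + 60 = 76

No, not collinear (determinant = 76)


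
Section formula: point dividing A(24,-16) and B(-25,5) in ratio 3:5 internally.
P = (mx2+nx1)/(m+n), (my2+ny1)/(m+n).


Px = (3*(-25) + 5*24)/8 = 45/8 = 5.6250
Py = (3*5 + 5*(-16))/8 = -65/8 = -8.1250

P = (5.6250, -8.1250)


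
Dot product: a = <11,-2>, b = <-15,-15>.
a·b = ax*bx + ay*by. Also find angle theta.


a·b = 11*(-15) - 2*(-15) = -165 + 30 = -135
|a| = sqrt(121+4) = 11.1803
|b| = sqrt(225+225) = 21.2132
cos(theta) = -135/(sqrt(125)*sqrt(450)) = -135/sqrt(56250) = -0.569210
theta = arccos(-135/sqrt(56250)) = 124.6952 degrees

a·b = -135, theta = 124.6952 deg


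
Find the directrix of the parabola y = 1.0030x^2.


a = 1.0030
1/(4a) = 0.2493
directrix: y = -0.2493 = -0.2493

y = -0.2493


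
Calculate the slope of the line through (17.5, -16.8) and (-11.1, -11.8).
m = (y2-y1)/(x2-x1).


dy = -11.8 + 16.8 = 5.0
dx = -11.1 - 17.5 = -28.6
m = 5.0/(-28.6) = -0.1748

m = -0.1748


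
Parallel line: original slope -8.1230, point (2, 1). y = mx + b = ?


Parallel lines have equal slopes.
m2 = -8.1230
b2 = 1 + 8.1230*2 = 17.2460

y = -8.1230x + 17.2460


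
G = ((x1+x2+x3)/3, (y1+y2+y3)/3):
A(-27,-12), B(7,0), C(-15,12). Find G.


Gx = (-27+7- 15)/3 = -35/3 = -11.6667
Gy = (-12+0+12)/3 = 0/3 = 0

G = (-11.6667, 0)


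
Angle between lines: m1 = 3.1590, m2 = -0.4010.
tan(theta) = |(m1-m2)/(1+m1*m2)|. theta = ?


m1-m2 = 3.56
1+m1*m2 = -0.266759
tan(theta) = |3.56/(-0.266759)| = 13.345379
theta = arctan(|3.56/(-0.266759)|) = 85.7147 degrees (acute angle)

85.7147 degrees


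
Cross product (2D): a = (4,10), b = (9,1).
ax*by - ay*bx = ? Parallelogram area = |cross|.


cross = 4*1 - 10*9 = 4 - 90 = -86
Parallelogram area = |-86| = 86

cross = -86, parallelogram area = 86


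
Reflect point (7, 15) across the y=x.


Reflection rule for y=x: (y, x)
(7, 15) -> (15, 7)

(15, 7)


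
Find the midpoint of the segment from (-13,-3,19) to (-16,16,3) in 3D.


Mx = (-13- 16)/2 = -14.5000
My = (-3+16)/2 = 6.5000
Mz = (19+3)/2 = 11.0000

M = (-14.5000, 6.5000, 11.0000)


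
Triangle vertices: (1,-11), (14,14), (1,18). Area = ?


1*(14-18) = -4
14*(18+ 11) = 406
1*(-11-14) = -25
sum = 377
Area = |377|/2 = 188.5000

188.5000 sq units


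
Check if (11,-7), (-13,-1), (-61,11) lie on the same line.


11*(-1-11) - 13*(11+ 7) - 61*(-7+ 1)
= -132 - 234 + 366 = 0

Yes, collinear (determinant = 0)


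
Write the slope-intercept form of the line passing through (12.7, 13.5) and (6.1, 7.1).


m = (-6.4)/(-6.6) = 0.9697
b = y1 - m*x1 = 13.5 - (-6.4*12.7)/(-6.6) = 13.5 - 12.3152 = 1.1848

y = 0.9697x + 1.1848


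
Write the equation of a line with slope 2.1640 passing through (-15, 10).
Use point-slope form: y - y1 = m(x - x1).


y - 10 = 2.1640(x + 15)
y = 2.1640x + 10 - 2.1640*(-15)
y = 2.1640x + 42.4600

y = 2.1640x + 42.4600


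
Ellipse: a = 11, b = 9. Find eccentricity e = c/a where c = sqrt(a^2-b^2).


c = sqrt(121-81) = sqrt(40) = 6.3246
e = c/a = sqrt(40)/11 = 0.5750

e = 0.5750


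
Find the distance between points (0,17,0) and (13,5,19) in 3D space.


dx=13, dy=-12, dz=19
d = sqrt(169+144+361) = sqrt(674) = 25.9615

25.9615


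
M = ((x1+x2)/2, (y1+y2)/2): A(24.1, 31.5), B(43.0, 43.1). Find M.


Mx = (24.1 + 43.0)/2 = 67.1/2 = 33.5500
My = (31.5 + 43.1)/2 = 74.6/2 = 37.3000

(33.5500, 37.3000)


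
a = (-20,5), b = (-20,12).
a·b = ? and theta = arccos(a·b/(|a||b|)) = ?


a·b = -20*(-20) + 5*12 = 400 + 60 = 460
|a| = sqrt(400+25) = 20.6155
|b| = sqrt(400+144) = 23.3238
cos(theta) = 460/(sqrt(425)*sqrt(544)) = 460/sqrt(231200) = 0.956674
theta = arccos(460/sqrt(231200)) = 16.9275 degrees

a·b = 460, theta = 16.9275 deg


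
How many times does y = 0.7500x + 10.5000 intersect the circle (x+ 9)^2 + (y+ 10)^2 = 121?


Substitute y = 0.7500x + 10.5000: (x+ 9)^2 + (0.7500x+10.5000+ 10)^2 = 121
Expand to Ax^2 + Bx + C = 0, where b-k = 20.5
A = 1+m^2 = 1.5625
B = 2(m(b-k) - h) = 2(0.7500*20.5 + 9) = 48.75
C = h^2 + (b-k)^2 - r^2 = 81 + 420.25 - 121 = 380.25
disc = B^2-4AC = 2376.5625 - 2376.5625 = 0
disc = 0

1 intersection point (tangent)


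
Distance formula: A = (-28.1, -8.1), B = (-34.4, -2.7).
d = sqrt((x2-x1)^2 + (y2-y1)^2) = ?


dx = -34.4 + 28.1 = -6.3
dy = -2.7 + 8.1 = 5.4
d = sqrt(39.69 + 29.16) = sqrt(68.85) = 8.2976

8.2976


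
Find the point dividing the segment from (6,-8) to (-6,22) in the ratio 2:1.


Px = (2*(-6) + 1*6)/3 = -6/3 = -2.0000
Py = (2*22 + 1*(-8))/3 = 36/3 = 12.0000

P = (-2.0000, 12.0000)


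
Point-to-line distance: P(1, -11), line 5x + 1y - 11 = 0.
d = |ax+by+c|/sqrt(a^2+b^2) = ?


|5*1 + 1*(-11) - 11| = |-17| = 17
sqrt(25 + 1) = sqrt(26) = 5.0990
d = 17/sqrt(26) = 3.3340

3.3340


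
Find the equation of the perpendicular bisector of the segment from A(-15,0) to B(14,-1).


Midpoint = (-0.5, -0.5)
Slope of AB = dy/dx = -1/29 = -0.0345
Perp slope = -dx/dy = 29/1 = 29.0000
b = My - (perp slope)*Mx = -0.5 + (29*(-0.5))/(-1) = -0.5 + 14.5000 = 14.0000

y = 29.0000x + 14.0000


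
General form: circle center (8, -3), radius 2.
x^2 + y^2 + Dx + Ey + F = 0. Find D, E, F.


(x-8)^2 + (y+ 3)^2 = 2^2
D = -2h = -16, E = -2k = 6
F = h^2+k^2-r^2 = 64+9-4 = 69

D = -16, E = 6, F = 69


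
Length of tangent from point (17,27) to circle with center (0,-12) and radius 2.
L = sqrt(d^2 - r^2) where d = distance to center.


d = sqrt((17-0)^2 + (27+ 12)^2) = sqrt(289+1521) = 42.5441
L = sqrt(1810.0000 - 4) = sqrt(1806.0000) = 42.4971

42.4971


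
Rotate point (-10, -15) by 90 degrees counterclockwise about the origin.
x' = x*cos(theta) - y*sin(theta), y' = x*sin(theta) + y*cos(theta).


cos(90) = 0, sin(90) = 1
x' = -10*0 + 15*1 = 15
y' = -10*1 - 15*0 = -10

(15, -10)


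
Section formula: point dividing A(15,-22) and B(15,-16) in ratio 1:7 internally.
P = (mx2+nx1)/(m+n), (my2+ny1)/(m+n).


Px = (1*15 + 7*15)/8 = 120/8 = 15.0000
Py = (1*(-16) + 7*(-22))/8 = -170/8 = -21.2500

P = (15.0000, -21.2500)


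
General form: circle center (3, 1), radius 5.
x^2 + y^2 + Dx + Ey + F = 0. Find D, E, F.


(x-3)^2 + (y-1)^2 = 5^2
D = -2h = -6, E = -2k = -2
F = h^2+k^2-r^2 = 9+1-25 = -15

D = -6, E = -2, F = -15


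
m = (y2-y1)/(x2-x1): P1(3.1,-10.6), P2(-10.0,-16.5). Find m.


dy = -16.5 + 10.6 = -5.9
dx = -10.0 - 3.1 = -13.1
m = -5.9/(-13.1) = 0.4504

m = 0.4504


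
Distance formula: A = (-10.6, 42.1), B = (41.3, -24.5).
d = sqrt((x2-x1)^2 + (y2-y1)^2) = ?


dx = 41.3 + 10.6 = 51.9
dy = -24.5 - 42.1 = -66.6
d = sqrt(2693.61 + 4435.56) = sqrt(7129.17) = 84.4344

84.4344


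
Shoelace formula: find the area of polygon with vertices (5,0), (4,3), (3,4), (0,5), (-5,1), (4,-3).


sum(xi*y_{i+1}) = 5*3 + 4*4 + 3*5 + 0*1 - 5*(-3) + 4*0 = 61
sum(yi*x_{i+1}) = 0*4 + 3*3 + 4*0 + 5*(-5) + 1*4 - 3*5 = -27
Area = |61 + 27|/2 = 88/2 = 44.0000

44.0000 sq units


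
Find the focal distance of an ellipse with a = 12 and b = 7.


c^2 = 12^2 - 7^2 = 144 - 49 = 95
c = sqrt(95) = 9.7468

c = 9.7468


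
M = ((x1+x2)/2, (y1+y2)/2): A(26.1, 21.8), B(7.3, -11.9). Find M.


Mx = (26.1 + 7.3)/2 = 33.4/2 = 16.7000
My = (21.8 - 11.9)/2 = 9.9/2 = 4.9500

(16.7000, 4.9500)


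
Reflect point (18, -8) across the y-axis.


Reflection rule for y-axis: (-x, y)
(18, -8) -> (-18, -8)

(-18, -8)


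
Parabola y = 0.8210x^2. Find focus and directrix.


a = 0.8210
1/(4a) = 0.3045
Focus = (0, 0.3045)
Directrix: y = -0.3045

Focus = (0, 0.3045), Directrix: y = -0.3045


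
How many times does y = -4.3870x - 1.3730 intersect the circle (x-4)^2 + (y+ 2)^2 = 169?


Substitute y = -4.3870x - 1.3730: (x-4)^2 + (-4.3870x- 1.3730+ 2)^2 = 169
Expand to Ax^2 + Bx + C = 0, where b-k = 0.627
A = 1+m^2 = 20.245769
B = 2(m(b-k) - h) = 2(-4.3870*0.627 - 4) = -13.501298
C = h^2 + (b-k)^2 - r^2 = 16 + 0.393129 - 169 = -152.606871
disc = B^2-4AC = 182.2850 + 12358.5738 = 12540.8588
disc > 0

2 intersection points


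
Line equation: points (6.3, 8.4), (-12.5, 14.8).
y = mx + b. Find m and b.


m = (6.4)/(-18.8) = -0.3404
b = y1 - m*x1 = 8.4 - (6.4*6.3)/(-18.8) = 8.4 + 2.1447 = 10.5447

y = -0.3404x + 10.5447


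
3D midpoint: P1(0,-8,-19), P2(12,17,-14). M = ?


Mx = (0+12)/2 = 6.0000
My = (-8+17)/2 = 4.5000
Mz = (-19- 14)/2 = -16.5000

M = (6.0000, 4.5000, -16.5000)


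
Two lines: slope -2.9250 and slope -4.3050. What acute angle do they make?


m1-m2 = 1.38
1+m1*m2 = 13.592125
tan(theta) = |1.38/13.592125| = 0.101529
theta = arctan(|1.38/13.592125|) = 5.7973 degrees (acute angle)

5.7973 degrees


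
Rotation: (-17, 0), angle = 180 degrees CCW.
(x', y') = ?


cos(180) = -1, sin(180) = 0
x' = -17*(-1) - 0*0 = 17
y' = -17*0 + 0*(-1) = 0

(17, 0)


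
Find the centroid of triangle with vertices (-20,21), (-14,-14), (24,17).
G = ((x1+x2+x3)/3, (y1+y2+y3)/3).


Gx = (-20- 14+24)/3 = -10/3 = -3.3333
Gy = (21- 14+17)/3 = 24/3 = 8.0000

G = (-3.3333, 8.0000)


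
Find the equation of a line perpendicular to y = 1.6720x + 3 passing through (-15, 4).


Perpendicular slope = -1/m1 = -1/1.6720 = -0.5981
b2 = y0 - m2*x0 = 4 - 15/1.6720 = 4 - 8.9713 = -4.9713

y = -0.5981x - 4.9713


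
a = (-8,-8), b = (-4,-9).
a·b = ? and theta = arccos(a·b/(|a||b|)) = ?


a·b = -8*(-4) - 8*(-9) = 32 + 72 = 104
|a| = sqrt(64+64) = 11.3137
|b| = sqrt(16+81) = 9.8489
cos(theta) = 104/(sqrt(128)*sqrt(97)) = 104/sqrt(12416) = 0.933346
theta = arccos(104/sqrt(12416)) = 21.0375 degrees

a·b = 104, theta = 21.0375 deg


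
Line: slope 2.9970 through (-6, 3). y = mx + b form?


y - 3 = 2.9970(x + 6)
y = 2.9970x + 3 - 2.9970*(-6)
y = 2.9970x + 20.9820

y = 2.9970x + 20.9820


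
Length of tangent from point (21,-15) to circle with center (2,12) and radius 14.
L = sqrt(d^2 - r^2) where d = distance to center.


d = sqrt((21-2)^2 + (-15-12)^2) = sqrt(361+729) = 33.0151
L = sqrt(1090.0000 - 196) = sqrt(894.0000) = 29.8998

29.8998


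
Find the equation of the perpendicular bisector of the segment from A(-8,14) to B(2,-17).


Midpoint = (-3, -1.5)
Slope of AB = dy/dx = -31/10 = -3.1000
Perp slope = -dx/dy = 10/31 = 0.3226
b = My - (perp slope)*Mx = -1.5 + (10*(-3))/(-31) = -1.5 + 0.9677 = -0.5323

y = 0.3226x - 0.5323


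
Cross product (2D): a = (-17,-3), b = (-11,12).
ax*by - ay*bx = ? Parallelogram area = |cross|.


cross = -17*12 + 3*(-11) = -204 - 33 = -237
Parallelogram area = |-237| = 237

cross = -237, parallelogram area = 237


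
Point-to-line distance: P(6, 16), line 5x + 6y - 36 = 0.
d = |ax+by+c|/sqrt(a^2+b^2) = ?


|5*6 + 6*16 - 36| = |90| = 90
sqrt(25 + 36) = sqrt(61) = 7.8102
d = 90/sqrt(61) = 11.5233

11.5233


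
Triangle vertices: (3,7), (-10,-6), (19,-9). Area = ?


3*(-6+ 9) = 9
-10*(-9-7) = 160
19*(7+ 6) = 247
sum = 416
Area = |416|/2 = 208.0000

208.0000 sq units


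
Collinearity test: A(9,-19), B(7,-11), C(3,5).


9*(-11-5) + 7*(5+ 19) + 3*(-19+ 11)
= -144 + 168 - 24 = 0

Yes, collinear (determinant = 0)


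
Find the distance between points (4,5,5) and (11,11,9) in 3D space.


dx=7, dy=6, dz=4
d = sqrt(49+36+16) = sqrt(101) = 10.0499

10.0499


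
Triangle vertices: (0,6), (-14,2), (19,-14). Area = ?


0*(2+ 14) = 0
-14*(-14-6) = 280
19*(6-2) = 76
sum = 356
Area = |356|/2 = 178.0000

178.0000 sq units


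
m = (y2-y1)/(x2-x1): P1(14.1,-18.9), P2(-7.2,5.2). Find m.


dy = 5.2 + 18.9 = 24.1
dx = -7.2 - 14.1 = -21.3
m = 24.1/(-21.3) = -1.1315

m = -1.1315


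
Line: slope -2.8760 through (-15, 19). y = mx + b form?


y - 19 = -2.8760(x + 15)
y = -2.8760x + 19 + 2.8760*(-15)
y = -2.8760x - 24.1400

y = -2.8760x - 24.1400


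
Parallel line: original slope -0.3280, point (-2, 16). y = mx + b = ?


Parallel lines have equal slopes.
m2 = -0.3280
b2 = 16 + 0.3280*(-2) = 15.3440

y = -0.3280x + 15.3440


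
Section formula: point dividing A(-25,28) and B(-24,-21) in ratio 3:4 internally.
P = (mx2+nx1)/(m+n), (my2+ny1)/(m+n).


Px = (3*(-24) + 4*(-25))/7 = -172/7 = -24.5714
Py = (3*(-21) + 4*28)/7 = 49/7 = 7.0000

P = (-24.5714, 7.0000)


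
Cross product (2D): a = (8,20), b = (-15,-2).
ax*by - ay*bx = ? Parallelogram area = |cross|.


cross = 8*(-2) - 20*(-15) = -16 + 300 = 284
Parallelogram area = |284| = 284

cross = 284, parallelogram area = 284


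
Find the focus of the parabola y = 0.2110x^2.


a = 0.2110
4a = 0.8440
focus = (0, 1/0.8440) = (0, 1.1848)

Focus = (0, 1.1848)


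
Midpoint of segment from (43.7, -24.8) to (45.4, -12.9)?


Mx = (43.7 + 45.4)/2 = 89.1/2 = 44.5500
My = (-24.8 - 12.9)/2 = -37.7/2 = -18.8500

(44.5500, -18.8500)


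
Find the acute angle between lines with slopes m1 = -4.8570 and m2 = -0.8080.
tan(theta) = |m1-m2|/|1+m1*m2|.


m1-m2 = -4.049
1+m1*m2 = 4.924456
tan(theta) = |-4.049/4.924456| = 0.822223
theta = arctan(|-4.049/4.924456|) = 39.4278 degrees (acute angle)

39.4278 degrees


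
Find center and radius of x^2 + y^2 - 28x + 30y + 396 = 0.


h = -D/2 = 28/2 = 14
k = -E/2 = -30/2 = -15
r^2 = h^2 + k^2 - F = 196 + 225 - 396 = 25
r = 5

Center (14, -15), radius = 5


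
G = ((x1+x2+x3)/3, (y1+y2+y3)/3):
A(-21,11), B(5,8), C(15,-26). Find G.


Gx = (-21+5+15)/3 = -1/3 = -0.3333
Gy = (11+8- 26)/3 = -7/3 = -2.3333

G = (-0.3333, -2.3333)


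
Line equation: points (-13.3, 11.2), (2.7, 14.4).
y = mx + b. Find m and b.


m = (3.2)/(16.0) = 0.2000
b = y1 - m*x1 = 11.2 - (3.2*(-13.3))/(16.0) = 11.2 + 2.6600 = 13.8600

y = 0.2000x + 13.8600


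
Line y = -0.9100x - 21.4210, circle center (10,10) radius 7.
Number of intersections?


Substitute y = -0.9100x - 21.4210: (x-10)^2 + (-0.9100x- 21.4210-10)^2 = 49
Expand to Ax^2 + Bx + C = 0, where b-k = -31.421
A = 1+m^2 = 1.8281
B = 2(m(b-k) - h) = 2(-0.9100*(-31.421) - 10) = 37.18622
C = h^2 + (b-k)^2 - r^2 = 100 + 987.279241 - 49 = 1038.279241
disc = B^2-4AC = 1382.8150 - 7592.3131 = -6209.4981
disc < 0

0 intersection points


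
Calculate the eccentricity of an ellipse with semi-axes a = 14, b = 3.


c = sqrt(196-9) = sqrt(187) = 13.6748
e = c/a = sqrt(187)/14 = 0.9768

e = 0.9768


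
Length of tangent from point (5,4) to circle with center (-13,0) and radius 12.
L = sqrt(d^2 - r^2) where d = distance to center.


d = sqrt((5+ 13)^2 + (4-0)^2) = sqrt(324+16) = 18.4391
L = sqrt(340.0000 - 144) = sqrt(196.0000) = 14.0000

14.0000


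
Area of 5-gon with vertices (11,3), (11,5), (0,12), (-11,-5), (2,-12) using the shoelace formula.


sum(xi*y_{i+1}) = 11*5 + 11*12 + 0*(-5) - 11*(-12) + 2*3 = 325
sum(yi*x_{i+1}) = 3*11 + 5*0 + 12*(-11) - 5*2 - 12*11 = -241
Area = |325 + 241|/2 = 566/2 = 283.0000

283.0000 sq units


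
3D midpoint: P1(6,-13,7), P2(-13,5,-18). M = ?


Mx = (6- 13)/2 = -3.5000
My = (-13+5)/2 = -4.0000
Mz = (7- 18)/2 = -5.5000

M = (-3.5000, -4.0000, -5.5000)


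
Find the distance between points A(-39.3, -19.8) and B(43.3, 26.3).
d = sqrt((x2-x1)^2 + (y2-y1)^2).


dx = 43.3 + 39.3 = 82.6
dy = 26.3 + 19.8 = 46.1
d = sqrt(6822.76 + 2125.21) = sqrt(8947.97) = 94.5937

94.5937


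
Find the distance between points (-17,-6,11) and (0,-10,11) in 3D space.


dx=17, dy=-4, dz=0
d = sqrt(289+16+0) = sqrt(305) = 17.4642

17.4642


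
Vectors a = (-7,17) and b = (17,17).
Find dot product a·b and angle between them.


a·b = -7*17 + 17*17 = -119 + 289 = 170
|a| = sqrt(49+289) = 18.3848
|b| = sqrt(289+289) = 24.0416
cos(theta) = 170/(sqrt(338)*sqrt(578)) = 170/sqrt(195364) = 0.384615
theta = arccos(170/sqrt(195364)) = 67.3801 degrees

a·b = 170, theta = 67.3801 deg


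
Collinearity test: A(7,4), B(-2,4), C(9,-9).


7*(4+ 9) - 2*(-9-4) + 9*(4-4)
= 91 + 26 + 0 = 117

No, not collinear (determinant = 117)


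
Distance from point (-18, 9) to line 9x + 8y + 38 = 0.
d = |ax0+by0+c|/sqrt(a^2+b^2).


|9*(-18) + 8*9 + 38| = |-52| = 52
sqrt(81 + 64) = sqrt(145) = 12.0416
d = 52/sqrt(145) = 4.3184

4.3184


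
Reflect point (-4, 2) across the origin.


Reflection rule for origin: (-x, -y)
(-4, 2) -> (4, -2)

(4, -2)


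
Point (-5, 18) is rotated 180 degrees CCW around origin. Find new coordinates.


cos(180) = -1, sin(180) = 0
x' = -5*(-1) - 18*0 = 5
y' = -5*0 + 18*(-1) = -18

(5, -18)


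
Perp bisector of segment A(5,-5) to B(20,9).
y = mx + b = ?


Midpoint = (12.5, 2)
Slope of AB = dy/dx = 14/15 = 0.9333
Perp slope = -dx/dy = -15/14 = -1.0714
b = My - (perp slope)*Mx = 2 + (15*12.5)/14 = 2 + 13.3929 = 15.3929

y = -1.0714x + 15.3929


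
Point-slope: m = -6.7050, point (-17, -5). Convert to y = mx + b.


y + 5 = -6.7050(x + 17)
y = -6.7050x - 5 + 6.7050*(-17)
y = -6.7050x - 118.9850

y = -6.7050x - 118.9850


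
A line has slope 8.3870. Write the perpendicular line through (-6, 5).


Perpendicular slope = -1/m1 = -1/8.3870 = -0.1192
b2 = y0 - m2*x0 = 5 - 6/8.3870 = 5 - 0.7154 = 4.2846

y = -0.1192x + 4.2846


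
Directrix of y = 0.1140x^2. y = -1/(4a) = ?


a = 0.1140
1/(4a) = 2.1930
directrix: y = -2.1930 = -2.1930

y = -2.1930


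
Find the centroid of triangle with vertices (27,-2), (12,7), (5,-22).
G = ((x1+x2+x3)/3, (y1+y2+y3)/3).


Gx = (27+12+5)/3 = 44/3 = 14.6667
Gy = (-2+7- 22)/3 = -17/3 = -5.6667

G = (14.6667, -5.6667)


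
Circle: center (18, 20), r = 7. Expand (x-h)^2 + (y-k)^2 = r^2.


(x-18)^2 + (y-20)^2 = 7^2
D = -2h = -36, E = -2k = -40
F = h^2+k^2-r^2 = 324+400-49 = 675

x^2 + y^2 - 36x - 40y + 675 = 0


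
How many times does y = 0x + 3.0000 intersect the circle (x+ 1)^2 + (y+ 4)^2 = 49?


Substitute y = 0x + 3.0000: (x+ 1)^2 + (0x+3.0000+ 4)^2 = 49
Expand to Ax^2 + Bx + C = 0, where b-k = 7
A = 1+m^2 = 1
B = 2(m(b-k) - h) = 2(0*7 + 1) = 2
C = h^2 + (b-k)^2 - r^2 = 1 + 49 - 49 = 1
disc = B^2-4AC = 4.0000 - 4.0000 = 0
disc = 0

1 intersection point (tangent)


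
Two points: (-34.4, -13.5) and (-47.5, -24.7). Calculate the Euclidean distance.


dx = -47.5 + 34.4 = -13.1
dy = -24.7 + 13.5 = -11.2
d = sqrt(171.61 + 125.44) = sqrt(297.05) = 17.2351

17.2351


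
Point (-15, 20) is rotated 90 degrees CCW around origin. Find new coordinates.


cos(90) = 0, sin(90) = 1
x' = -15*0 - 20*1 = -20
y' = -15*1 + 20*0 = -15

(-20, -15)


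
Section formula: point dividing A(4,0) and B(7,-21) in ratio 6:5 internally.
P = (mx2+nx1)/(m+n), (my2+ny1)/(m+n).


Px = (6*7 + 5*4)/11 = 62/11 = 5.6364
Py = (6*(-21) + 5*0)/11 = -126/11 = -11.4545

P = (5.6364, -11.4545)


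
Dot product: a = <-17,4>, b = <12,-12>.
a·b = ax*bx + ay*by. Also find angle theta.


a·b = -17*12 + 4*(-12) = -204 - 48 = -252
|a| = sqrt(289+16) = 17.4642
|b| = sqrt(144+144) = 16.9706
cos(theta) = -252/(sqrt(305)*sqrt(288)) = -252/sqrt(87840) = -0.850265
theta = arccos(-252/sqrt(87840)) = 148.2405 degrees

a·b = -252, theta = 148.2405 deg


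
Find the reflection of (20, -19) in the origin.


Reflection rule for origin: (-x, -y)
(20, -19) -> (-20, 19)

(-20, 19)


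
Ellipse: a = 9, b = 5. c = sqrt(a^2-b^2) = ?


c^2 = 9^2 - 5^2 = 81 - 25 = 56
c = sqrt(56) = 7.4833

c = 7.4833


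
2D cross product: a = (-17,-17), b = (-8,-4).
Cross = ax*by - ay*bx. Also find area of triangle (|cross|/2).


cross = -17*(-4) + 17*(-8) = 68 - 136 = -68
Triangle area = |-68|/2 = 68/2 = 34.0000

cross = -68, triangle area = 34.0000


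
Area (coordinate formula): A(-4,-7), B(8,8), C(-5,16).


-4*(8-16) = 32
8*(16+ 7) = 184
-5*(-7-8) = 75
sum = 291
Area = |291|/2 = 145.5000

145.5000 sq units


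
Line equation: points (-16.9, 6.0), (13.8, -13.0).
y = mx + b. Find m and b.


m = (-19.0)/(30.7) = -0.6189
b = y1 - m*x1 = 6.0 - (-19.0*(-16.9))/(30.7) = 6.0 - 10.4593 = -4.4593

y = -0.6189x - 4.4593


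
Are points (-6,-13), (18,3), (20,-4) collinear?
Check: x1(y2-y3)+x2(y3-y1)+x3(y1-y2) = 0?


-6*(3+ 4) + 18*(-4+ 13) + 20*(-13-3)
= -42 + 162 - 320 = -200

No, not collinear (determinant = -200)


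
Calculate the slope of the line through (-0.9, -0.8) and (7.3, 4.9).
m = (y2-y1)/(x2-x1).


dy = 4.9 + 0.8 = 5.7
dx = 7.3 + 0.9 = 8.2
m = 5.7/8.2 = 0.6951

m = 0.6951


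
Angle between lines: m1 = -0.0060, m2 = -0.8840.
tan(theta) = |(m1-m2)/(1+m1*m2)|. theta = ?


m1-m2 = 0.878
1+m1*m2 = 1.005304
tan(theta) = |0.878/1.005304| = 0.873368
theta = arctan(|0.878/1.005304|) = 41.1329 degrees (acute angle)

41.1329 degrees


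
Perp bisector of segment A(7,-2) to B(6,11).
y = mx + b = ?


Midpoint = (6.5, 4.5)
Slope of AB = dy/dx = 13/(-1) = -13.0000
Perp slope = -dx/dy = 1/13 = 0.0769
b = My - (perp slope)*Mx = 4.5 + (-1*6.5)/13 = 4.5 - 0.5000 = 4.0000

y = 0.0769x + 4.0000


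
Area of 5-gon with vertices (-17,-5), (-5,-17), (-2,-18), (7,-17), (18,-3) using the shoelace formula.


sum(xi*y_{i+1}) = -17*(-17) - 5*(-18) - 2*(-17) + 7*(-3) + 18*(-5) = 302
sum(yi*x_{i+1}) = -5*(-5) - 17*(-2) - 18*7 - 17*18 - 3*(-17) = -322
Area = |302 + 322|/2 = 624/2 = 312.0000

312.0000 sq units


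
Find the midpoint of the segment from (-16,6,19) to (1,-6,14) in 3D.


Mx = (-16+1)/2 = -7.5000
My = (6- 6)/2 = 0
Mz = (19+14)/2 = 16.5000

M = (-7.5000, 0, 16.5000)


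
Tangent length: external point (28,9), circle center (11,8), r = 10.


d = sqrt((28-11)^2 + (9-8)^2) = sqrt(289+1) = 17.0294
L = sqrt(290.0000 - 100) = sqrt(190.0000) = 13.7840

13.7840


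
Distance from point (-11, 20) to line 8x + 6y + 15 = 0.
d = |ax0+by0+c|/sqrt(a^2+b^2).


|8*(-11) + 6*20 + 15| = |47| = 47
sqrt(64 + 36) = sqrt(100) = 10.0000
d = 47/sqrt(100) = 4.7000

4.7000


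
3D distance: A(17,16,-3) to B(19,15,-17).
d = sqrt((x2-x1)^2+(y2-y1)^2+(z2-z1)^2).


dx=2, dy=-1, dz=-14
d = sqrt(4+1+196) = sqrt(201) = 14.1774

14.1774


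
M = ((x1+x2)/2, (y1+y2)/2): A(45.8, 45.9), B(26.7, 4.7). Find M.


Mx = (45.8 + 26.7)/2 = 72.5/2 = 36.2500
My = (45.9 + 4.7)/2 = 50.6/2 = 25.3000

(36.2500, 25.3000)


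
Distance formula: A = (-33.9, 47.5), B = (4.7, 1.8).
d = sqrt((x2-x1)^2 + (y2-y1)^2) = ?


dx = 4.7 + 33.9 = 38.6
dy = 1.8 - 47.5 = -45.7
d = sqrt(1489.96 + 2088.49) = sqrt(3578.45) = 59.8201

59.8201


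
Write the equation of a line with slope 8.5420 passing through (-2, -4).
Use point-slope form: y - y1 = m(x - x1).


y + 4 = 8.5420(x + 2)
y = 8.5420x - 4 - 8.5420*(-2)
y = 8.5420x + 13.0840

y = 8.5420x + 13.0840


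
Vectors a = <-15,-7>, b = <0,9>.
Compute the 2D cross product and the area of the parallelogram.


cross = -15*9 + 7*0 = -135 - 0 = -135
Parallelogram area = |-135| = 135

cross = -135, parallelogram area = 135


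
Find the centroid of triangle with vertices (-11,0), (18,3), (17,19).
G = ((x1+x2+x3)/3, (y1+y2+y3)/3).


Gx = (-11+18+17)/3 = 24/3 = 8.0000
Gy = (0+3+19)/3 = 22/3 = 7.3333

G = (8.0000, 7.3333)


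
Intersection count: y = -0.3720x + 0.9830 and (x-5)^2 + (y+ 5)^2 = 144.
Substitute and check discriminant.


Substitute y = -0.3720x + 0.9830: (x-5)^2 + (-0.3720x+0.9830+ 5)^2 = 144
Expand to Ax^2 + Bx + C = 0, where b-k = 5.983
A = 1+m^2 = 1.138384
B = 2(m(b-k) - h) = 2(-0.3720*5.983 - 5) = -14.451352
C = h^2 + (b-k)^2 - r^2 = 25 + 35.796289 - 144 = -83.203711
disc = B^2-4AC = 208.8416 + 378.8711 = 587.7127
disc > 0

2 intersection points


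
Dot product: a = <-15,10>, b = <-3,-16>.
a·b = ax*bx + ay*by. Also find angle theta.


a·b = -15*(-3) + 10*(-16) = 45 - 160 = -115
|a| = sqrt(225+100) = 18.0278
|b| = sqrt(9+256) = 16.2788
cos(theta) = -115/(sqrt(325)*sqrt(265)) = -115/sqrt(86125) = -0.391862
theta = arccos(-115/sqrt(86125)) = 113.0704 degrees

a·b = -115, theta = 113.0704 deg


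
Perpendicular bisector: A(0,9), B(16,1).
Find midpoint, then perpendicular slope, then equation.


Midpoint = (8, 5)
Slope of AB = dy/dx = -8/16 = -0.5000
Perp slope = -dx/dy = 16/8 = 2.0000
b = My - (perp slope)*Mx = 5 + (16*8)/(-8) = 5 - 16.0000 = -11.0000

y = 2.0000x - 11.0000


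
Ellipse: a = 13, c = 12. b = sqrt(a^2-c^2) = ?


b^2 = 13^2 - (12)^2 = 169 - 144 = 25
b = sqrt(25) = 5

b = 5


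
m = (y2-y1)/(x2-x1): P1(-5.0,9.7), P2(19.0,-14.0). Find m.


dy = -14.0 - 9.7 = -23.7
dx = 19.0 + 5.0 = 24.0
m = -23.7/24.0 = -0.9875

m = -0.9875


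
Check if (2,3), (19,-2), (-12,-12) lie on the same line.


2*(-2+ 12) + 19*(-12-3) - 12*(3+ 2)
= 20 - 285 - 60 = -325

No, not collinear (determinant = -325)


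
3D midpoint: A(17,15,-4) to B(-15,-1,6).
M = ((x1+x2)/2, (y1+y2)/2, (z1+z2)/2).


Mx = (17- 15)/2 = 1.0000
My = (15- 1)/2 = 7.0000
Mz = (-4+6)/2 = 1.0000

M = (1.0000, 7.0000, 1.0000)


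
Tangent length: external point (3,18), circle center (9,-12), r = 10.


d = sqrt((3-9)^2 + (18+ 12)^2) = sqrt(36+900) = 30.5941
L = sqrt(936.0000 - 100) = sqrt(836.0000) = 28.9137

28.9137


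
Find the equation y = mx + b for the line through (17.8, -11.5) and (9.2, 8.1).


m = (19.6)/(-8.6) = -2.2791
b = y1 - m*x1 = -11.5 - (19.6*17.8)/(-8.6) = -11.5 + 40.5674 = 29.0674

y = -2.2791x + 29.0674


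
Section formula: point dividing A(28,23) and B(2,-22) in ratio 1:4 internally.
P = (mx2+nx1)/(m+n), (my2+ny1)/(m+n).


Px = (1*2 + 4*28)/5 = 114/5 = 22.8000
Py = (1*(-22) + 4*23)/5 = 70/5 = 14.0000

P = (22.8000, 14.0000)


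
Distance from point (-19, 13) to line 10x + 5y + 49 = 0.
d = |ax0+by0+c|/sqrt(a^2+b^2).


|10*(-19) + 5*13 + 49| = |-76| = 76
sqrt(100 + 25) = sqrt(125) = 11.1803
d = 76/sqrt(125) = 6.7976

6.7976


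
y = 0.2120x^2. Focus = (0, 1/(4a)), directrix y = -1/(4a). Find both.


a = 0.2120
1/(4a) = 1.1792
Focus = (0, 1.1792)
Directrix: y = -1.1792

Focus = (0, 1.1792), Directrix: y = -1.1792


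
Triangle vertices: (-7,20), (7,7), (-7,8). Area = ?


-7*(7-8) = 7
7*(8-20) = -84
-7*(20-7) = -91
sum = -168
Area = |-168|/2 = 84.0000

84.0000 sq units


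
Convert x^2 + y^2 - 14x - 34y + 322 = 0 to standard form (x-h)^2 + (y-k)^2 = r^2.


h = -D/2 = 14/2 = 7
k = -E/2 = 34/2 = 17
r^2 = h^2 + k^2 - F = 49 + 289 - 322 = 16
r = 4

Center (7, 17), radius = 4


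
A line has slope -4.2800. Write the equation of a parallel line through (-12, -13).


Parallel lines have equal slopes.
m2 = -4.2800
b2 = -13 + 4.2800*(-12) = -64.3600

y = -4.2800x - 64.3600


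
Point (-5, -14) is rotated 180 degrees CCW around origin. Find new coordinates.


cos(180) = -1, sin(180) = 0
x' = -5*(-1) + 14*0 = 5
y' = -5*0 - 14*(-1) = 14

(5, 14)


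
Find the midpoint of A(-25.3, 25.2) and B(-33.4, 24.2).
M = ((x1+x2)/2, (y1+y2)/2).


Mx = (-25.3 - 33.4)/2 = -58.7/2 = -29.3500
My = (25.2 + 24.2)/2 = 49.4/2 = 24.7000

(-29.3500, 24.7000)


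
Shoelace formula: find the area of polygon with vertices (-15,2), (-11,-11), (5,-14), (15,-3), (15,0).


sum(xi*y_{i+1}) = -15*(-11) - 11*(-14) + 5*(-3) + 15*0 + 15*2 = 334
sum(yi*x_{i+1}) = 2*(-11) - 11*5 - 14*15 - 3*15 + 0*(-15) = -332
Area = |334 + 332|/2 = 666/2 = 333.0000

333.0000 sq units


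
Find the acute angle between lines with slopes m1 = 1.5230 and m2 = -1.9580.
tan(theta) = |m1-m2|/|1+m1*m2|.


m1-m2 = 3.481
1+m1*m2 = -1.982034
tan(theta) = |3.481/(-1.982034)| = 1.756277
theta = arctan(|3.481/(-1.982034)|) = 60.3434 degrees (acute angle)

60.3434 degrees


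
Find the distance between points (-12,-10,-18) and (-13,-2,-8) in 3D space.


dx=-1, dy=8, dz=10
d = sqrt(1+64+100) = sqrt(165) = 12.8452

12.8452


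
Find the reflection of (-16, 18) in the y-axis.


Reflection rule for y-axis: (-x, y)
(-16, 18) -> (16, 18)

(16, 18)


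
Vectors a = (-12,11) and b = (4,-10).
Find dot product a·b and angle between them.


a·b = -12*4 + 11*(-10) = -48 - 110 = -158
|a| = sqrt(144+121) = 16.2788
|b| = sqrt(16+100) = 10.7703
cos(theta) = -158/(sqrt(265)*sqrt(116)) = -158/sqrt(30740) = -0.901167
theta = arccos(-158/sqrt(30740)) = 154.3119 degrees

a·b = -158, theta = 154.3119 deg


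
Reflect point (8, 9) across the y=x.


Reflection rule for y=x: (y, x)
(8, 9) -> (9, 8)

(9, 8)


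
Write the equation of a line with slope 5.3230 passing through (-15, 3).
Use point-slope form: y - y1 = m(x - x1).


y - 3 = 5.3230(x + 15)
y = 5.3230x + 3 - 5.3230*(-15)
y = 5.3230x + 82.8450

y = 5.3230x + 82.8450


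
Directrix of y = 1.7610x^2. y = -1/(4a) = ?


a = 1.7610
1/(4a) = 0.1420
directrix: y = -0.1420 = -0.1420

y = -0.1420


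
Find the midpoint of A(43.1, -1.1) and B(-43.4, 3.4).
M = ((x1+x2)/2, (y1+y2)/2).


Mx = (43.1 - 43.4)/2 = -0.3/2 = -0.1500
My = (-1.1 + 3.4)/2 = 2.3/2 = 1.1500

(-0.1500, 1.1500)


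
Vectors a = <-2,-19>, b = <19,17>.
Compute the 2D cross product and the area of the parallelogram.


cross = -2*17 + 19*19 = -34 + 361 = 327
Parallelogram area = |327| = 327

cross = 327, parallelogram area = 327


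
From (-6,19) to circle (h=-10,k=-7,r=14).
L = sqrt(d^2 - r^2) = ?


d = sqrt((-6+ 10)^2 + (19+ 7)^2) = sqrt(16+676) = 26.3059
L = sqrt(692.0000 - 196) = sqrt(496.0000) = 22.2711

22.2711


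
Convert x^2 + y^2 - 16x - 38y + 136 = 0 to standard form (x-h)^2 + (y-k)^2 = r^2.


h = -D/2 = 16/2 = 8
k = -E/2 = 38/2 = 19
r^2 = h^2 + k^2 - F = 64 + 361 - 136 = 289
r = 17

Center (8, 19), radius = 17


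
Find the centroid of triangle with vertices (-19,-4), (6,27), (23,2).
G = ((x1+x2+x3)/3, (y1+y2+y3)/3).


Gx = (-19+6+23)/3 = 10/3 = 3.3333
Gy = (-4+27+2)/3 = 25/3 = 8.3333

G = (3.3333, 8.3333)


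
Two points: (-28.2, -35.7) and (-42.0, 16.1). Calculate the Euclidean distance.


dx = -42.0 + 28.2 = -13.8
dy = 16.1 + 35.7 = 51.8
d = sqrt(190.44 + 2683.24) = sqrt(2873.68) = 53.6067

53.6067


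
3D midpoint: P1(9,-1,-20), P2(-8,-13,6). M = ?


Mx = (9- 8)/2 = 0.5000
My = (-1- 13)/2 = -7.0000
Mz = (-20+6)/2 = -7.0000

M = (0.5000, -7.0000, -7.0000)


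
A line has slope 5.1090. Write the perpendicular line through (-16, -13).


Perpendicular slope = -1/m1 = -1/5.1090 = -0.1957
b2 = y0 - m2*x0 = -13 - 16/5.1090 = -13 - 3.1317 = -16.1317

y = -0.1957x - 16.1317


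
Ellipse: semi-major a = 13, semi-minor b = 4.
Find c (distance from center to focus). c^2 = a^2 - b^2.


c^2 = 13^2 - 4^2 = 169 - 16 = 153
c = sqrt(153) = 12.3693

c = 12.3693
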